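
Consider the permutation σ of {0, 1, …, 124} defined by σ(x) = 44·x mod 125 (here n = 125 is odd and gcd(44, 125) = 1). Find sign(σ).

Orbit of 14 under x↦44x: [14, 116, 104, 76, 94, 11, 109]… (length divides ord_125(44)).
Cycle type of π: 50×2 + 10×2 + 2×2 + 1; total 7 cycles.
7 cycles on 125: each ℓ→(−1)^(ℓ−1), product (−1)^118 = +1.
(44|125)_J = +1 (Zolotarev's lemma cross-check).

+1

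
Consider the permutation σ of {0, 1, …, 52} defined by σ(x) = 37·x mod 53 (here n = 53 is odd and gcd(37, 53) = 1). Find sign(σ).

+1

Trace 47: π^k(47) = [47, 43, 1, 37, 44, 38, 28] for k=0..6.
Decompose π into cycles: lengths [26, 26, 1] (3 cycles, including the fixed point 0).
n − c = 53 − 3 = 50; sign = (−1)^50 = +1.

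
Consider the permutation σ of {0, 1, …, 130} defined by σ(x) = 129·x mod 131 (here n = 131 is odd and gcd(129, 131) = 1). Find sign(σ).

+1

Trace 59: π^k(59) = [59, 13, 105, 52, 27, 77, 108] for k=0..6.
Decompose π into cycles: lengths [65, 65, 1] (3 cycles, including the fixed point 0).
sign(π) = (−1)^{n − #cycles} = (−1)^{131−3} = (−1)^128 = +1.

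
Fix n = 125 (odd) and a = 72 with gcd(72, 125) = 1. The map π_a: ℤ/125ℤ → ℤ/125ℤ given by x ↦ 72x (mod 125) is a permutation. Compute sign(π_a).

-1

Trace 44: π^k(44) = [44, 43, 96, 37, 39, 58, 51] for k=0..6.
The orbit structure of x ↦ 72x mod 125: 4 orbits of sizes [100, 20, 4, 1].
With 4 cycles on 125 points, sign = (−1)^{125−4} = -1.
Check: (72/125) = -1 by Zolotarev.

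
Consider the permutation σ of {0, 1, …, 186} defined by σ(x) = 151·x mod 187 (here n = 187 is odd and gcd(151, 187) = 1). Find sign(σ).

-1

Trace 174: π^k(174) = [174, 94, 169, 87, 47, 178, 137] for k=0..6.
Decompose π into cycles: lengths [40, 40, 40, 40, 10, 8, 8, 1] (8 cycles, including the fixed point 0).
n − c = 187 − 8 = 179; sign = (−1)^179 = -1.
Via Zolotarev, sign(π_{151}) = (151|187) = -1.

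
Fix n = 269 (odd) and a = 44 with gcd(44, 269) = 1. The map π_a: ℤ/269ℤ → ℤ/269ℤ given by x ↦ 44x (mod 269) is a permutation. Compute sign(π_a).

+1

Start at x=235: 235 → 118 → 81 → 67 → 258 → 54 → 224 → … (one orbit).
π_44 has 5 disjoint cycles with lengths [67, 67, 67, 67, 1] on {0,…,268}.
Σ(ℓ_i−1) = 269−5 = 264; sign = (−1)^264 = +1.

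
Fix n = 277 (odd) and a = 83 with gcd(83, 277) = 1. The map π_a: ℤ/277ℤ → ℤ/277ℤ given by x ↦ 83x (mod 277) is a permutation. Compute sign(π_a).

+1

Start at x=34: 34 → 52 → 161 → 67 → 21 → 81 → 75 → … (one orbit).
π_83 has 3 disjoint cycles with lengths [138, 138, 1] on {0,…,276}.
n − c = 277 − 3 = 274; sign = (−1)^274 = +1.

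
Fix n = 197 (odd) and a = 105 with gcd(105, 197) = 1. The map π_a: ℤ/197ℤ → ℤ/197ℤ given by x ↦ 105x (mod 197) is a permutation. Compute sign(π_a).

+1

Trace 190: π^k(190) = [190, 53, 49, 23, 51, 36, 37] for k=0..6.
Cycle lengths of π_105 on ℤ/197ℤ: [49, 49, 49, 49, 1]; 5 cycles in total.
sign(π) = (−1)^{n − #cycles} = (−1)^{197−5} = (−1)^192 = +1.
Check: (105/197) = +1 by Zolotarev.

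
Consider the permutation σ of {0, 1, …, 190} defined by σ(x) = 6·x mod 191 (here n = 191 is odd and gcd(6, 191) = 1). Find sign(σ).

+1

Orbit of 1 under x↦6x: [1, 6, 36, 25, 150, 136, 52]… (length divides ord_191(6)).
Decompose π into cycles: lengths [19, 19, 19, 19, 19, 19, 19, 19, 19, 19, 1] (11 cycles, including the fixed point 0).
sign(π) = (−1)^{n − #cycles} = (−1)^{191−11} = (−1)^180 = +1.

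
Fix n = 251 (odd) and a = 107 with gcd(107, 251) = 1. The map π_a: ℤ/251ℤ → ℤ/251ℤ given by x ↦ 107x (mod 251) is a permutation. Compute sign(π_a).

-1

Trace 45: π^k(45) = [45, 46, 153, 56, 219, 90, 92] for k=0..6.
π_107 has 2 disjoint cycles with lengths [250, 1] on {0,…,250}.
2 cycles on 251: each ℓ→(−1)^(ℓ−1), product (−1)^249 = -1.
Zolotarev: (107|251) = -1, matching the cycle-count sign.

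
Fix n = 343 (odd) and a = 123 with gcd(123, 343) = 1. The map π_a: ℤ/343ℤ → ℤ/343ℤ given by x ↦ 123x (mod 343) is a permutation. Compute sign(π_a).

+1

Start at x=74: 74 → 184 → 337 → 291 → 121 → 134 → 18 → … (one orbit).
7 cycles of lengths [147, 147, 21, 21, 3, 3, 1].
n − c = 343 − 7 = 336; sign = (−1)^336 = +1.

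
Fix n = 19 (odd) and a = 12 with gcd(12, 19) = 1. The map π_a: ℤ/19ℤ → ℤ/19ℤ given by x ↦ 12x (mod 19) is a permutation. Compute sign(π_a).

Start at x=8: 8 → 1 → 12 → 11 → 18 → 7 → 8 (one orbit).
Cycle lengths of π_12 on ℤ/19ℤ: [6, 6, 6, 1]; 4 cycles in total.
With 4 cycles on 19 points, sign = (−1)^{19−4} = -1.

-1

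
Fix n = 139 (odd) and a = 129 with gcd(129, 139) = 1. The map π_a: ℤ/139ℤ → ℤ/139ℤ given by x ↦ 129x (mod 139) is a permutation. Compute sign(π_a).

+1

Orbit of 44 under x↦129x: [44, 116, 91, 63, 65, 45, 106]… (length divides ord_139(129)).
Decompose π into cycles: lengths [23, 23, 23, 23, 23, 23, 1] (7 cycles, including the fixed point 0).
n − c = 139 − 7 = 132; sign = (−1)^132 = +1.
The Jacobi symbol (129|139) = +1 (Zolotarev) agrees.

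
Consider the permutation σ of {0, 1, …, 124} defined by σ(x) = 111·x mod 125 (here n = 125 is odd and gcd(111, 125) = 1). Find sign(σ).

+1

Trace 21: π^k(21) = [21, 81, 116, 1, 111, 71, 6] for k=0..6.
The orbit structure of x ↦ 111x mod 125: 13 orbits of sizes [25, 25, 25, 25, 5, 5, 5, 5, 1, 1, 1, 1, 1].
Σ(ℓ_i−1) = 125−13 = 112; sign = (−1)^112 = +1.
Check: (111/125) = +1 by Zolotarev.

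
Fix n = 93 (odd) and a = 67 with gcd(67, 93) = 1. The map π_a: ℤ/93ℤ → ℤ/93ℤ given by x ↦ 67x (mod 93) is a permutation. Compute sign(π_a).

Start at x=1: 1 → 67 → 25 → 1 (one orbit).
The orbit structure of x ↦ 67x mod 93: 33 orbits of sizes [3, 3, 3, 3, 3, 3, 3, 3, 3, 3, 3, 3, 3, 3, 3, 3, 3, 3, 3, 3, 3, 3, 3, 3, 3, 3, 3, 3, 3, 3, 1, 1, 1].
With 33 cycles on 93 points, sign = (−1)^{93−33} = +1.

+1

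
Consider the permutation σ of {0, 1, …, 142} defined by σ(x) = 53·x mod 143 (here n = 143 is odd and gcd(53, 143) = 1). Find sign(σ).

Start at x=27: 27 → 1 → 53 → 92 → 14 → 27 (one orbit).
Cycle type of π: 5×26 + 1×13; total 39 cycles.
sign(π) = (−1)^{n − #cycles} = (−1)^{143−39} = (−1)^104 = +1.

+1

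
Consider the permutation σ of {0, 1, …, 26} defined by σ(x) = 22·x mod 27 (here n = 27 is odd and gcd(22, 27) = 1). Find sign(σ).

Orbit of 13 under x↦22x: [13, 16, 1, 22, 25, 10, 4]… (length divides ord_27(22)).
Cycle type of π: 9×2 + 3×2 + 1×3; total 7 cycles.
27 − 7 = 20 transpositions; sign(π) = (−1)^20 = +1.
(22|27)_J = +1 (Zolotarev's lemma cross-check).

+1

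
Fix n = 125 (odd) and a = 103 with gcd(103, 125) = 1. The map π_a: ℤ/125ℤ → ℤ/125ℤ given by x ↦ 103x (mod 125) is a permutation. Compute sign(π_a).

-1

Trace 78: π^k(78) = [78, 34, 2, 81, 93, 79, 12] for k=0..6.
The orbit structure of x ↦ 103x mod 125: 4 orbits of sizes [100, 20, 4, 1].
Σ(ℓ_i−1) = 125−4 = 121; sign = (−1)^121 = -1.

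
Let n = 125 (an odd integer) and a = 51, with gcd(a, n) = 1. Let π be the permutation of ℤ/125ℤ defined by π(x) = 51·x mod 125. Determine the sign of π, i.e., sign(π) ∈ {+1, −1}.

Orbit of 51 under x↦51x: [51, 101, 26, 76, 1]… (length divides ord_125(51)).
Decompose π into cycles: lengths [5, 5, 5, 5, 5, 5, 5, 5, 5, 5, 5, 5, 5, 5, 5, 5, 5, 5, 5, 5, 1, 1, 1, 1, 1, 1, 1, 1, 1, 1, 1, 1, 1, 1, 1, 1, 1, 1, 1, 1, 1, 1, 1, 1, 1] (45 cycles, including the fixed point 0).
sign(π) = (−1)^{n − #cycles} = (−1)^{125−45} = (−1)^80 = +1.

+1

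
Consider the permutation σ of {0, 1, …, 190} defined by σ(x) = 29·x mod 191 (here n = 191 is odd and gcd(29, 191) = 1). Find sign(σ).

-1

Orbit of 12 under x↦29x: [12, 157, 160, 56, 96, 110, 134]… (length divides ord_191(29)).
Decompose π into cycles: lengths [190, 1] (2 cycles, including the fixed point 0).
With 2 cycles on 191 points, sign = (−1)^{191−2} = -1.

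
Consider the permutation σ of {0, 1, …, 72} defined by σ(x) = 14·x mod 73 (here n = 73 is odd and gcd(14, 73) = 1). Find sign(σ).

-1

Trace 50: π^k(50) = [50, 43, 18, 33, 24, 44, 32] for k=0..6.
Cycle lengths of π_14 on ℤ/73ℤ: [72, 1]; 2 cycles in total.
73 − 2 = 71 transpositions; sign(π) = (−1)^71 = -1.
Zolotarev: (14|73) = -1, matching the cycle-count sign.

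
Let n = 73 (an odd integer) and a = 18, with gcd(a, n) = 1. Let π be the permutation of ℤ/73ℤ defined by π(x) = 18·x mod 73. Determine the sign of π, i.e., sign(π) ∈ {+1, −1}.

+1

Orbit of 37 under x↦18x: [37, 9, 16, 69, 1, 18, 32]… (length divides ord_73(18)).
Decompose π into cycles: lengths [18, 18, 18, 18, 1] (5 cycles, including the fixed point 0).
sign(π) = (−1)^{n − #cycles} = (−1)^{73−5} = (−1)^68 = +1.
(18|73)_J = +1 (Zolotarev's lemma cross-check).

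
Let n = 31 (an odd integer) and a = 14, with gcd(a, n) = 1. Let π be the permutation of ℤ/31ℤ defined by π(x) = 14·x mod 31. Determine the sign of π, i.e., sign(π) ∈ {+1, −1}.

+1

Orbit of 20 under x↦14x: [20, 1, 14, 10, 16, 7, 5]… (length divides ord_31(14)).
Cycle lengths of π_14 on ℤ/31ℤ: [15, 15, 1]; 3 cycles in total.
n − c = 31 − 3 = 28; sign = (−1)^28 = +1.
Zolotarev: (14|31) = +1, matching the cycle-count sign.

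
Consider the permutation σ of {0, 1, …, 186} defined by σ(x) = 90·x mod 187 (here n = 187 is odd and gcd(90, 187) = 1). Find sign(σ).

Start at x=185: 185 → 7 → 69 → 39 → 144 → 57 → 81 → … (one orbit).
The orbit structure of x ↦ 90x mod 187: 5 orbits of sizes [80, 80, 16, 10, 1].
With 5 cycles on 187 points, sign = (−1)^{187−5} = +1.
The Jacobi symbol (90|187) = +1 (Zolotarev) agrees.

+1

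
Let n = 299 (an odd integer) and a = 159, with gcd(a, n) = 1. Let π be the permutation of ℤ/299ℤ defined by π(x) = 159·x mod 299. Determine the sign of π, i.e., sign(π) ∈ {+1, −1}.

Trace 94: π^k(94) = [94, 295, 261, 237, 9, 235, 289] for k=0..6.
Decompose π into cycles: lengths [66, 66, 66, 66, 22, 3, 3, 3, 3, 1] (10 cycles, including the fixed point 0).
n − c = 299 − 10 = 289; sign = (−1)^289 = -1.

-1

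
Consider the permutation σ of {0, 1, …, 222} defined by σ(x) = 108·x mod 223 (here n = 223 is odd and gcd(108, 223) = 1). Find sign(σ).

Start at x=193: 193 → 105 → 190 → 4 → 209 → 49 → 163 → … (one orbit).
Decompose π into cycles: lengths [74, 74, 74, 1] (4 cycles, including the fixed point 0).
sign(π) = (−1)^{n − #cycles} = (−1)^{223−4} = (−1)^219 = -1.

-1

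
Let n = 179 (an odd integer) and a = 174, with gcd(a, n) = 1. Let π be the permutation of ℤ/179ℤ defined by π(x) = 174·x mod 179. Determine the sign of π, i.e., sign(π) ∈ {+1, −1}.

Start at x=167: 167 → 60 → 58 → 68 → 18 → 89 → 92 → … (one orbit).
π_174 has 2 disjoint cycles with lengths [178, 1] on {0,…,178}.
2 cycles on 179: each ℓ→(−1)^(ℓ−1), product (−1)^177 = -1.
Check: (174/179) = -1 by Zolotarev.

-1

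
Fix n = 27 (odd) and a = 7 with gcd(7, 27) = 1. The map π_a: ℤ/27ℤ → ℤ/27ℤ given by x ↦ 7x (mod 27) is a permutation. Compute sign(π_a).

Start at x=19: 19 → 25 → 13 → 10 → 16 → 4 → 1 → … (one orbit).
Decompose π into cycles: lengths [9, 9, 3, 3, 1, 1, 1] (7 cycles, including the fixed point 0).
sign(π) = (−1)^{n − #cycles} = (−1)^{27−7} = (−1)^20 = +1.
Zolotarev: (7|27) = +1, matching the cycle-count sign.

+1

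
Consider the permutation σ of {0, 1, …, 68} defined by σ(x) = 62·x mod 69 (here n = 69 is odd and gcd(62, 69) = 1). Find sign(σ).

Trace 47: π^k(47) = [47, 16, 26, 25, 32, 52, 50] for k=0..6.
π_62 has 6 disjoint cycles with lengths [22, 22, 11, 11, 2, 1] on {0,…,68}.
sign(π) = (−1)^{n − #cycles} = (−1)^{69−6} = (−1)^63 = -1.
Check: (62/69) = -1 by Zolotarev.

-1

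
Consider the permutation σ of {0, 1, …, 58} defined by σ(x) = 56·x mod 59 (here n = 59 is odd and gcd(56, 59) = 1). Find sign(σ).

-1

Orbit of 9 under x↦56x: [9, 32, 22, 52, 21, 55, 12]… (length divides ord_59(56)).
Cycle lengths of π_56 on ℤ/59ℤ: [58, 1]; 2 cycles in total.
Σ(ℓ_i−1) = 59−2 = 57; sign = (−1)^57 = -1.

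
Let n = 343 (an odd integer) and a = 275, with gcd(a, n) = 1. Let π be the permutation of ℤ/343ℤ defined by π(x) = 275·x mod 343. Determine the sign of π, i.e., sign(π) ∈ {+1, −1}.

+1

Trace 275: π^k(275) = [275, 165, 99, 128, 214, 197, 324] for k=0..6.
The orbit structure of x ↦ 275x mod 343: 31 orbits of sizes [21, 21, 21, 21, 21, 21, 21, 21, 21, 21, 21, 21, 21, 21, 3, 3, 3, 3, 3, 3, 3, 3, 3, 3, 3, 3, 3, 3, 3, 3, 1].
n − c = 343 − 31 = 312; sign = (−1)^312 = +1.
(275|343)_J = +1 (Zolotarev's lemma cross-check).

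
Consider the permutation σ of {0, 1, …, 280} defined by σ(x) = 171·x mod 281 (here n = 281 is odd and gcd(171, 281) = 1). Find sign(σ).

Start at x=143: 143 → 6 → 183 → 102 → 20 → 48 → 59 → … (one orbit).
2 cycles of lengths [280, 1].
n − c = 281 − 2 = 279; sign = (−1)^279 = -1.
Check: (171/281) = -1 by Zolotarev.

-1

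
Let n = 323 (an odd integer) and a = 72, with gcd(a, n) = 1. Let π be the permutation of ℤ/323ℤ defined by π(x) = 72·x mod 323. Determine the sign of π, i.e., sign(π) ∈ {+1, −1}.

-1

Trace 254: π^k(254) = [254, 200, 188, 293, 101, 166, 1] for k=0..6.
14 cycles of lengths [36, 36, 36, 36, 36, 36, 36, 36, 18, 4, 4, 4, 4, 1].
323 − 14 = 309 transpositions; sign(π) = (−1)^309 = -1.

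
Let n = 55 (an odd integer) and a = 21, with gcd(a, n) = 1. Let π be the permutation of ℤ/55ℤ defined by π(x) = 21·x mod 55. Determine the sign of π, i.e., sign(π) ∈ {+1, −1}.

-1

Trace 1: π^k(1) = [1, 21] for k=0..1.
π_21 has 30 disjoint cycles with lengths [2, 2, 2, 2, 2, 2, 2, 2, 2, 2, 2, 2, 2, 2, 2, 2, 2, 2, 2, 2, 2, 2, 2, 2, 2, 1, 1, 1, 1, 1] on {0,…,54}.
sign(π) = (−1)^{n − #cycles} = (−1)^{55−30} = (−1)^25 = -1.
Zolotarev: (21|55) = -1, matching the cycle-count sign.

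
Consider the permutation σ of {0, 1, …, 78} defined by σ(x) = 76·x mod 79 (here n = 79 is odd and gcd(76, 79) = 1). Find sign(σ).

+1

Trace 13: π^k(13) = [13, 40, 38, 44, 26, 1, 76] for k=0..6.
π_76 has 3 disjoint cycles with lengths [39, 39, 1] on {0,…,78}.
79 − 3 = 76 transpositions; sign(π) = (−1)^76 = +1.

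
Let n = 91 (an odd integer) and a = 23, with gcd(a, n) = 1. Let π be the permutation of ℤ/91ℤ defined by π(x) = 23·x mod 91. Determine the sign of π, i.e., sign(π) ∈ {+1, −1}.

Orbit of 64 under x↦23x: [64, 16, 4, 1, 23, 74]… (length divides ord_91(23)).
17 cycles of lengths [6, 6, 6, 6, 6, 6, 6, 6, 6, 6, 6, 6, 6, 6, 3, 3, 1].
With 17 cycles on 91 points, sign = (−1)^{91−17} = +1.
(23|91)_J = +1 (Zolotarev's lemma cross-check).

+1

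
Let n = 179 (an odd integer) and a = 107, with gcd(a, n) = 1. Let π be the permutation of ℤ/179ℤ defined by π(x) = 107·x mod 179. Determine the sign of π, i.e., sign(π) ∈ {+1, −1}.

+1

Orbit of 124 under x↦107x: [124, 22, 27, 25, 169, 4, 70]… (length divides ord_179(107)).
3 cycles of lengths [89, 89, 1].
n − c = 179 − 3 = 176; sign = (−1)^176 = +1.
(107|179)_J = +1 (Zolotarev's lemma cross-check).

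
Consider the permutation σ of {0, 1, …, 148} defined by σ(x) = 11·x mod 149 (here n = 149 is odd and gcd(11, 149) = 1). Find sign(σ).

-1

Start at x=1: 1 → 11 → 121 → 139 → 39 → 131 → 100 → … (one orbit).
π_11 has 2 disjoint cycles with lengths [148, 1] on {0,…,148}.
2 cycles on 149: each ℓ→(−1)^(ℓ−1), product (−1)^147 = -1.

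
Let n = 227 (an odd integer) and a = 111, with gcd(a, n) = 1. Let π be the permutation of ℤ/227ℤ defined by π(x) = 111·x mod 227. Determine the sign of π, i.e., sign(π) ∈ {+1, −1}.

Orbit of 47 under x↦111x: [47, 223, 10, 202, 176, 14, 192]… (length divides ord_227(111)).
2 cycles of lengths [226, 1].
227 − 2 = 225 transpositions; sign(π) = (−1)^225 = -1.
Zolotarev: (111|227) = -1, matching the cycle-count sign.

-1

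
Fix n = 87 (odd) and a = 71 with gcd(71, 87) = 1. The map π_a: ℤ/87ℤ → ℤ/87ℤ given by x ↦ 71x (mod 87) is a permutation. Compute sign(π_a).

-1

Start at x=25: 25 → 35 → 49 → 86 → 16 → 5 → 7 → … (one orbit).
The orbit structure of x ↦ 71x mod 87: 8 orbits of sizes [14, 14, 14, 14, 14, 14, 2, 1].
sign(π) = (−1)^{n − #cycles} = (−1)^{87−8} = (−1)^79 = -1.
Via Zolotarev, sign(π_{71}) = (71|87) = -1.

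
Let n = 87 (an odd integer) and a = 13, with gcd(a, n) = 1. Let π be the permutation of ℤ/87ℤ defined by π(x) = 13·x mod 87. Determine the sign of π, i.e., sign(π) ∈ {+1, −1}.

Orbit of 16 under x↦13x: [16, 34, 7, 4, 52, 67, 1]… (length divides ord_87(13)).
The orbit structure of x ↦ 13x mod 87: 9 orbits of sizes [14, 14, 14, 14, 14, 14, 1, 1, 1].
sign(π) = (−1)^{n − #cycles} = (−1)^{87−9} = (−1)^78 = +1.

+1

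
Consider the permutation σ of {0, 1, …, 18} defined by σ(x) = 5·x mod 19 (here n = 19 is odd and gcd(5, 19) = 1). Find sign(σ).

Orbit of 16 under x↦5x: [16, 4, 1, 5, 6, 11, 17]… (length divides ord_19(5)).
3 cycles of lengths [9, 9, 1].
n − c = 19 − 3 = 16; sign = (−1)^16 = +1.

+1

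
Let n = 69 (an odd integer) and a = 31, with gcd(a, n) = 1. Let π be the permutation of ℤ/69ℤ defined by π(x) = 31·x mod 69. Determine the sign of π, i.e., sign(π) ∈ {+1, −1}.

+1

Trace 16: π^k(16) = [16, 13, 58, 4, 55, 49, 1] for k=0..6.
The orbit structure of x ↦ 31x mod 69: 9 orbits of sizes [11, 11, 11, 11, 11, 11, 1, 1, 1].
69 − 9 = 60 transpositions; sign(π) = (−1)^60 = +1.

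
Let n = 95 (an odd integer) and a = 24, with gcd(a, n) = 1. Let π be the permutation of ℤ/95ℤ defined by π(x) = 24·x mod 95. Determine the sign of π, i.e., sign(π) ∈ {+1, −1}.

+1

Orbit of 4 under x↦24x: [4, 1, 24, 6, 49, 36, 9]… (length divides ord_95(24)).
Cycle lengths of π_24 on ℤ/95ℤ: [18, 18, 18, 18, 9, 9, 2, 2, 1]; 9 cycles in total.
Σ(ℓ_i−1) = 95−9 = 86; sign = (−1)^86 = +1.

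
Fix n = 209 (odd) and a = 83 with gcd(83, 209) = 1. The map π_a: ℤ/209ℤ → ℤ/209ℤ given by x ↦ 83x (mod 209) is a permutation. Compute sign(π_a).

Trace 159: π^k(159) = [159, 30, 191, 178, 144, 39, 102] for k=0..6.
π_83 has 14 disjoint cycles with lengths [30, 30, 30, 30, 30, 30, 10, 3, 3, 3, 3, 3, 3, 1] on {0,…,208}.
With 14 cycles on 209 points, sign = (−1)^{209−14} = -1.
(83|209)_J = -1 (Zolotarev's lemma cross-check).

-1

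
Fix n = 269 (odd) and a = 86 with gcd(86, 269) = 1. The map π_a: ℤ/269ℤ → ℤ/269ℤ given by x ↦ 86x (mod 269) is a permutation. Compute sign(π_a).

-1

Trace 232: π^k(232) = [232, 46, 190, 200, 253, 238, 24] for k=0..6.
Decompose π into cycles: lengths [268, 1] (2 cycles, including the fixed point 0).
With 2 cycles on 269 points, sign = (−1)^{269−2} = -1.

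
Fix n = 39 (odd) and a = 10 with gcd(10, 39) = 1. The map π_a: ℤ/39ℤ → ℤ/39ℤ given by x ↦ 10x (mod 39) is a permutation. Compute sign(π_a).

Orbit of 22 under x↦10x: [22, 25, 16, 4, 1, 10]… (length divides ord_39(10)).
9 cycles of lengths [6, 6, 6, 6, 6, 6, 1, 1, 1].
Σ(ℓ_i−1) = 39−9 = 30; sign = (−1)^30 = +1.
Via Zolotarev, sign(π_{10}) = (10|39) = +1.

+1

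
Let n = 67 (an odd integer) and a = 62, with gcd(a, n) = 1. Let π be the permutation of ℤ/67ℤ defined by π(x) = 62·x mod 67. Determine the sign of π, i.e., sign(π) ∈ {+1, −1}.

+1

Start at x=22: 22 → 24 → 14 → 64 → 15 → 59 → 40 → … (one orbit).
π_62 has 7 disjoint cycles with lengths [11, 11, 11, 11, 11, 11, 1] on {0,…,66}.
7 cycles on 67: each ℓ→(−1)^(ℓ−1), product (−1)^60 = +1.
Zolotarev: (62|67) = +1, matching the cycle-count sign.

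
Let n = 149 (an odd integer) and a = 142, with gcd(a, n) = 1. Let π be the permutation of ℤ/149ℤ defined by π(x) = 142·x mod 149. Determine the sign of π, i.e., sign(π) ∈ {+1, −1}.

Trace 140: π^k(140) = [140, 63, 6, 107, 145, 28, 102] for k=0..6.
Cycle type of π: 37×4 + 1; total 5 cycles.
149 − 5 = 144 transpositions; sign(π) = (−1)^144 = +1.

+1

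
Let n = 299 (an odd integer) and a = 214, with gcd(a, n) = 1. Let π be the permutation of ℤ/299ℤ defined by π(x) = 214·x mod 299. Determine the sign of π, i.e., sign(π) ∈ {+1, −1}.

+1

Start at x=171: 171 → 116 → 7 → 3 → 44 → 147 → 63 → … (one orbit).
Cycle type of π: 132×2 + 22 + 12 + 1; total 5 cycles.
sign(π) = (−1)^{n − #cycles} = (−1)^{299−5} = (−1)^294 = +1.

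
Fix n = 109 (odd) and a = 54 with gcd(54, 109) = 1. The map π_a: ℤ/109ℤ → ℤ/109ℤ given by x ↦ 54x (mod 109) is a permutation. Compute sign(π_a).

Trace 105: π^k(105) = [105, 2, 108, 55, 27, 41, 34] for k=0..6.
Cycle type of π: 36×3 + 1; total 4 cycles.
Σ(ℓ_i−1) = 109−4 = 105; sign = (−1)^105 = -1.
Check: (54/109) = -1 by Zolotarev.

-1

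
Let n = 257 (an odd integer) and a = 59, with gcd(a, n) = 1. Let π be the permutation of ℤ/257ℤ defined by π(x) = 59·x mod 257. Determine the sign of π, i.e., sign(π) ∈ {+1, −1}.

Orbit of 68 under x↦59x: [68, 157, 11, 135, 255, 139, 234]… (length divides ord_257(59)).
Cycle lengths of π_59 on ℤ/257ℤ: [128, 128, 1]; 3 cycles in total.
n − c = 257 − 3 = 254; sign = (−1)^254 = +1.

+1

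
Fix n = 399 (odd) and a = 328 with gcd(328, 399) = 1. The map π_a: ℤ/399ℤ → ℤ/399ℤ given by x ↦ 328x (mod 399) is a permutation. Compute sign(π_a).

Orbit of 55 under x↦328x: [55, 85, 349, 358, 118, 1, 328]… (length divides ord_399(328)).
36 cycles of lengths [18, 18, 18, 18, 18, 18, 18, 18, 18, 18, 18, 18, 18, 18, 18, 18, 18, 18, 9, 9, 9, 9, 9, 9, 2, 2, 2, 2, 2, 2, 2, 2, 2, 1, 1, 1].
Σ(ℓ_i−1) = 399−36 = 363; sign = (−1)^363 = -1.
Zolotarev: (328|399) = -1, matching the cycle-count sign.

-1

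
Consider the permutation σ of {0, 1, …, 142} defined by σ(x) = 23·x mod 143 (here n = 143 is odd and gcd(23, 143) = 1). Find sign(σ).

+1

Orbit of 56 under x↦23x: [56, 1, 23, 100, 12, 133]… (length divides ord_143(23)).
Decompose π into cycles: lengths [6, 6, 6, 6, 6, 6, 6, 6, 6, 6, 6, 6, 6, 6, 6, 6, 6, 6, 6, 6, 6, 6, 1, 1, 1, 1, 1, 1, 1, 1, 1, 1, 1] (33 cycles, including the fixed point 0).
With 33 cycles on 143 points, sign = (−1)^{143−33} = +1.
The Jacobi symbol (23|143) = +1 (Zolotarev) agrees.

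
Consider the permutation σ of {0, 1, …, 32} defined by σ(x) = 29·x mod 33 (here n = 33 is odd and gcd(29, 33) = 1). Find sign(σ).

Start at x=8: 8 → 1 → 29 → 16 → 2 → 25 → 32 → … (one orbit).
Cycle lengths of π_29 on ℤ/33ℤ: [10, 10, 10, 2, 1]; 5 cycles in total.
With 5 cycles on 33 points, sign = (−1)^{33−5} = +1.

+1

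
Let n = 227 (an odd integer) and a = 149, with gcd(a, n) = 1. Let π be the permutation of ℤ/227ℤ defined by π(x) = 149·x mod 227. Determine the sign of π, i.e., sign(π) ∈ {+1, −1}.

-1

Start at x=153: 153 → 97 → 152 → 175 → 197 → 70 → 215 → … (one orbit).
Cycle type of π: 226 + 1; total 2 cycles.
sign(π) = (−1)^{n − #cycles} = (−1)^{227−2} = (−1)^225 = -1.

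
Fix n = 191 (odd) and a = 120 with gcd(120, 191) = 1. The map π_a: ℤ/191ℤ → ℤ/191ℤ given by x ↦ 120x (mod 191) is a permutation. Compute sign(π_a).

Start at x=30: 30 → 162 → 149 → 117 → 97 → 180 → 17 → … (one orbit).
The orbit structure of x ↦ 120x mod 191: 3 orbits of sizes [95, 95, 1].
With 3 cycles on 191 points, sign = (−1)^{191−3} = +1.
(120|191)_J = +1 (Zolotarev's lemma cross-check).

+1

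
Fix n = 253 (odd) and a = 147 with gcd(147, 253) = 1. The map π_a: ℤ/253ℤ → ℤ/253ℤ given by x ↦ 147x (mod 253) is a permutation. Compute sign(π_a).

Trace 210: π^k(210) = [210, 4, 82, 163, 179, 1, 147] for k=0..6.
The orbit structure of x ↦ 147x mod 253: 9 orbits of sizes [55, 55, 55, 55, 11, 11, 5, 5, 1].
n − c = 253 − 9 = 244; sign = (−1)^244 = +1.
The Jacobi symbol (147|253) = +1 (Zolotarev) agrees.

+1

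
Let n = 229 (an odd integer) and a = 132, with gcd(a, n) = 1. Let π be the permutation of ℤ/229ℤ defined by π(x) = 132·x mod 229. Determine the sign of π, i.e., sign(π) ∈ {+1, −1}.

+1

Trace 94: π^k(94) = [94, 42, 48, 153, 44, 83, 193] for k=0..6.
Cycle type of π: 57×4 + 1; total 5 cycles.
Σ(ℓ_i−1) = 229−5 = 224; sign = (−1)^224 = +1.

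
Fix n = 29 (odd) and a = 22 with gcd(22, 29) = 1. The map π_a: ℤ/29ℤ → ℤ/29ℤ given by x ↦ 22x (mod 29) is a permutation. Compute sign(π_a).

+1

Orbit of 5 under x↦22x: [5, 23, 13, 25, 28, 7, 9]… (length divides ord_29(22)).
π_22 has 3 disjoint cycles with lengths [14, 14, 1] on {0,…,28}.
3 cycles on 29: each ℓ→(−1)^(ℓ−1), product (−1)^26 = +1.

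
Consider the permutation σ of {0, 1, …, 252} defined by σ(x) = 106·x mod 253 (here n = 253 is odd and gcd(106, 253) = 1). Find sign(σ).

+1

Orbit of 232 under x↦106x: [232, 51, 93, 244, 58, 76, 213]… (length divides ord_253(106)).
The orbit structure of x ↦ 106x mod 253: 5 orbits of sizes [110, 110, 22, 10, 1].
Σ(ℓ_i−1) = 253−5 = 248; sign = (−1)^248 = +1.
Check: (106/253) = +1 by Zolotarev.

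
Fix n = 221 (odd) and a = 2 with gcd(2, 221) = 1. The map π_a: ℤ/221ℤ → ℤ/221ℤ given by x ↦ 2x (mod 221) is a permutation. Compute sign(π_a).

-1

Orbit of 64 under x↦2x: [64, 128, 35, 70, 140, 59, 118]… (length divides ord_221(2)).
The orbit structure of x ↦ 2x mod 221: 12 orbits of sizes [24, 24, 24, 24, 24, 24, 24, 24, 12, 8, 8, 1].
With 12 cycles on 221 points, sign = (−1)^{221−12} = -1.
Check: (2/221) = -1 by Zolotarev.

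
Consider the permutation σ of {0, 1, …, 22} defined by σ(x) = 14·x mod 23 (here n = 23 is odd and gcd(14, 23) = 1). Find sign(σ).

-1

Orbit of 3 under x↦14x: [3, 19, 13, 21, 18, 22, 9]… (length divides ord_23(14)).
Cycle type of π: 22 + 1; total 2 cycles.
sign(π) = (−1)^{n − #cycles} = (−1)^{23−2} = (−1)^21 = -1.
(14|23)_J = -1 (Zolotarev's lemma cross-check).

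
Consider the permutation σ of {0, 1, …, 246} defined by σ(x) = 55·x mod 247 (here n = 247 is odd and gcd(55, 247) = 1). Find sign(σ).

Trace 1: π^k(1) = [1, 55, 61, 144, 16, 139, 235] for k=0..6.
Cycle lengths of π_55 on ℤ/247ℤ: [9, 9, 9, 9, 9, 9, 9, 9, 9, 9, 9, 9, 9, 9, 9, 9, 9, 9, 9, 9, 9, 9, 9, 9, 9, 9, 3, 3, 3, 3, 1]; 31 cycles in total.
31 cycles on 247: each ℓ→(−1)^(ℓ−1), product (−1)^216 = +1.
The Jacobi symbol (55|247) = +1 (Zolotarev) agrees.

+1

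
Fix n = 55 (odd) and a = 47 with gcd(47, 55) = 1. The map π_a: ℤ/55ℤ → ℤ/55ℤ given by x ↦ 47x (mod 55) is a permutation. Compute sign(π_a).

Start at x=3: 3 → 31 → 27 → 4 → 23 → 36 → 42 → … (one orbit).
Decompose π into cycles: lengths [20, 20, 5, 5, 4, 1] (6 cycles, including the fixed point 0).
n − c = 55 − 6 = 49; sign = (−1)^49 = -1.
(47|55)_J = -1 (Zolotarev's lemma cross-check).

-1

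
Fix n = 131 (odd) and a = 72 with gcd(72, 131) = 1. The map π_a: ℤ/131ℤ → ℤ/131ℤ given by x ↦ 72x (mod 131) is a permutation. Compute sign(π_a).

-1

Start at x=117: 117 → 40 → 129 → 118 → 112 → 73 → 16 → … (one orbit).
2 cycles of lengths [130, 1].
sign(π) = (−1)^{n − #cycles} = (−1)^{131−2} = (−1)^129 = -1.
The Jacobi symbol (72|131) = -1 (Zolotarev) agrees.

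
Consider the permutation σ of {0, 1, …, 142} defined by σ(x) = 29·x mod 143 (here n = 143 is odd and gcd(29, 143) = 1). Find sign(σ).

Trace 9: π^k(9) = [9, 118, 133, 139, 27, 68, 113] for k=0..6.
10 cycles of lengths [30, 30, 30, 30, 10, 3, 3, 3, 3, 1].
With 10 cycles on 143 points, sign = (−1)^{143−10} = -1.

-1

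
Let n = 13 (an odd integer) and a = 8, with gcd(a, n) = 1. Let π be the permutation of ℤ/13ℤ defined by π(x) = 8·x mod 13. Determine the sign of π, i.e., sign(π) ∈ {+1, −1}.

Trace 1: π^k(1) = [1, 8, 12, 5] for k=0..3.
The orbit structure of x ↦ 8x mod 13: 4 orbits of sizes [4, 4, 4, 1].
n − c = 13 − 4 = 9; sign = (−1)^9 = -1.
The Jacobi symbol (8|13) = -1 (Zolotarev) agrees.

-1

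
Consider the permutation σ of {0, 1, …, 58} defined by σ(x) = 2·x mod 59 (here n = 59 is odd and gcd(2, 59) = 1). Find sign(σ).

Start at x=41: 41 → 23 → 46 → 33 → 7 → 14 → 28 → … (one orbit).
Cycle lengths of π_2 on ℤ/59ℤ: [58, 1]; 2 cycles in total.
n − c = 59 − 2 = 57; sign = (−1)^57 = -1.
(2|59)_J = -1 (Zolotarev's lemma cross-check).

-1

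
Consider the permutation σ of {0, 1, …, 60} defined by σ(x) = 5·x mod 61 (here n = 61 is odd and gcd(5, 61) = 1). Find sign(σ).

+1

Orbit of 22 under x↦5x: [22, 49, 1, 5, 25, 3, 15]… (length divides ord_61(5)).
Decompose π into cycles: lengths [30, 30, 1] (3 cycles, including the fixed point 0).
61 − 3 = 58 transpositions; sign(π) = (−1)^58 = +1.
The Jacobi symbol (5|61) = +1 (Zolotarev) agrees.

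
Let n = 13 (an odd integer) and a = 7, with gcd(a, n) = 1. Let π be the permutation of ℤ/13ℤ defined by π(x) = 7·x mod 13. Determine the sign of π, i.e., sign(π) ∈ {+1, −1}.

Orbit of 10 under x↦7x: [10, 5, 9, 11, 12, 6, 3]… (length divides ord_13(7)).
The orbit structure of x ↦ 7x mod 13: 2 orbits of sizes [12, 1].
With 2 cycles on 13 points, sign = (−1)^{13−2} = -1.

-1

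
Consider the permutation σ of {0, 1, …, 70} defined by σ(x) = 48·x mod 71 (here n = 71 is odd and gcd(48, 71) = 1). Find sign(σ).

+1

Orbit of 30 under x↦48x: [30, 20, 37, 1, 48, 32, 45]… (length divides ord_71(48)).
Cycle type of π: 7×10 + 1; total 11 cycles.
n − c = 71 − 11 = 60; sign = (−1)^60 = +1.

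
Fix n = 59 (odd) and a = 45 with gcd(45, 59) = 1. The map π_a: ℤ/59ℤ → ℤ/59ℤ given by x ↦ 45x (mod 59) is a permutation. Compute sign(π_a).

Orbit of 49 under x↦45x: [49, 22, 46, 5, 48, 36, 27]… (length divides ord_59(45)).
π_45 has 3 disjoint cycles with lengths [29, 29, 1] on {0,…,58}.
Σ(ℓ_i−1) = 59−3 = 56; sign = (−1)^56 = +1.
The Jacobi symbol (45|59) = +1 (Zolotarev) agrees.

+1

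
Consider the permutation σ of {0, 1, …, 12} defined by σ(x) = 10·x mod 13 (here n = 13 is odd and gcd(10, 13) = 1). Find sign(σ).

+1

Start at x=10: 10 → 9 → 12 → 3 → 4 → 1 → 10 (one orbit).
The orbit structure of x ↦ 10x mod 13: 3 orbits of sizes [6, 6, 1].
sign(π) = (−1)^{n − #cycles} = (−1)^{13−3} = (−1)^10 = +1.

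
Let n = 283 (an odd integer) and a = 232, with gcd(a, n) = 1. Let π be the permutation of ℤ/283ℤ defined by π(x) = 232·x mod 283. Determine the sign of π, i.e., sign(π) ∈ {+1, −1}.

-1

Trace 71: π^k(71) = [71, 58, 155, 19, 163, 177, 29] for k=0..6.
Cycle type of π: 94×3 + 1; total 4 cycles.
With 4 cycles on 283 points, sign = (−1)^{283−4} = -1.
(232|283)_J = -1 (Zolotarev's lemma cross-check).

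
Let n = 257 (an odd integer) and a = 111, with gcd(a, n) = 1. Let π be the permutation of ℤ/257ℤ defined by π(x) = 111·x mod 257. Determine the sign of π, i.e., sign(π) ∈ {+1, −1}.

+1

Start at x=235: 235 → 128 → 73 → 136 → 190 → 16 → 234 → … (one orbit).
Cycle lengths of π_111 on ℤ/257ℤ: [64, 64, 64, 64, 1]; 5 cycles in total.
Σ(ℓ_i−1) = 257−5 = 252; sign = (−1)^252 = +1.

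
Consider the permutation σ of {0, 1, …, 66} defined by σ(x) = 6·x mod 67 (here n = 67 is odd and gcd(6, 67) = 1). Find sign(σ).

+1

Start at x=47: 47 → 14 → 17 → 35 → 9 → 54 → 56 → … (one orbit).
Cycle lengths of π_6 on ℤ/67ℤ: [33, 33, 1]; 3 cycles in total.
n − c = 67 − 3 = 64; sign = (−1)^64 = +1.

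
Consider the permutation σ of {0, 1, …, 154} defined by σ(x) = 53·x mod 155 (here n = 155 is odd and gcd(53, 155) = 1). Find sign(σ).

+1

Start at x=3: 3 → 4 → 57 → 76 → 153 → 49 → 117 → … (one orbit).
π_53 has 5 disjoint cycles with lengths [60, 60, 30, 4, 1] on {0,…,154}.
n − c = 155 − 5 = 150; sign = (−1)^150 = +1.
The Jacobi symbol (53|155) = +1 (Zolotarev) agrees.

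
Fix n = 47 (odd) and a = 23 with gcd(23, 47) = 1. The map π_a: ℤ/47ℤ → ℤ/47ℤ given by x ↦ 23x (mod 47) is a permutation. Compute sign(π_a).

-1

Trace 46: π^k(46) = [46, 24, 35, 6, 44, 25, 11] for k=0..6.
2 cycles of lengths [46, 1].
47 − 2 = 45 transpositions; sign(π) = (−1)^45 = -1.
Via Zolotarev, sign(π_{23}) = (23|47) = -1.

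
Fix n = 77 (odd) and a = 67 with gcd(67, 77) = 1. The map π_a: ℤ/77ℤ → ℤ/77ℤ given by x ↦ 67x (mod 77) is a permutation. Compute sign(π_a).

Start at x=1: 1 → 67 → 23 → 1 (one orbit).
33 cycles of lengths [3, 3, 3, 3, 3, 3, 3, 3, 3, 3, 3, 3, 3, 3, 3, 3, 3, 3, 3, 3, 3, 3, 1, 1, 1, 1, 1, 1, 1, 1, 1, 1, 1].
33 cycles on 77: each ℓ→(−1)^(ℓ−1), product (−1)^44 = +1.
Zolotarev: (67|77) = +1, matching the cycle-count sign.

+1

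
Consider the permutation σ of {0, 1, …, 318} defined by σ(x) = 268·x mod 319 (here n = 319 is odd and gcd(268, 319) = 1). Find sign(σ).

Trace 23: π^k(23) = [23, 103, 170, 262, 36, 78, 169] for k=0..6.
15 cycles of lengths [35, 35, 35, 35, 35, 35, 35, 35, 7, 7, 7, 7, 5, 5, 1].
With 15 cycles on 319 points, sign = (−1)^{319−15} = +1.
Via Zolotarev, sign(π_{268}) = (268|319) = +1.

+1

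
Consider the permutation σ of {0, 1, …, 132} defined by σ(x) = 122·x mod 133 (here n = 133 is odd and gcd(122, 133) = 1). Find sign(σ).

+1

Orbit of 132 under x↦122x: [132, 11, 12, 1, 122, 121]… (length divides ord_133(122)).
π_122 has 23 disjoint cycles with lengths [6, 6, 6, 6, 6, 6, 6, 6, 6, 6, 6, 6, 6, 6, 6, 6, 6, 6, 6, 6, 6, 6, 1] on {0,…,132}.
133 − 23 = 110 transpositions; sign(π) = (−1)^110 = +1.
Via Zolotarev, sign(π_{122}) = (122|133) = +1.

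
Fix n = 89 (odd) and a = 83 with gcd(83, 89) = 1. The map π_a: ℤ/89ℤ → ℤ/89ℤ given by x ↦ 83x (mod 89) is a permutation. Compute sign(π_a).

-1

Trace 24: π^k(24) = [24, 34, 63, 67, 43, 9, 35] for k=0..6.
2 cycles of lengths [88, 1].
sign(π) = (−1)^{n − #cycles} = (−1)^{89−2} = (−1)^87 = -1.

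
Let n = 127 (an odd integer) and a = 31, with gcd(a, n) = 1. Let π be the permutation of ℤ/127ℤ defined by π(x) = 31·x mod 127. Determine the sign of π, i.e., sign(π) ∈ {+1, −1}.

Orbit of 104 under x↦31x: [104, 49, 122, 99, 21, 16, 115]… (length divides ord_127(31)).
Cycle lengths of π_31 on ℤ/127ℤ: [63, 63, 1]; 3 cycles in total.
127 − 3 = 124 transpositions; sign(π) = (−1)^124 = +1.

+1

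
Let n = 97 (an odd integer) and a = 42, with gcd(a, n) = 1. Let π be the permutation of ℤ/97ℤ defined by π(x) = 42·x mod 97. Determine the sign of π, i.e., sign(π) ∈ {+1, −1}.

Start at x=18: 18 → 77 → 33 → 28 → 12 → 19 → 22 → … (one orbit).
Cycle type of π: 32×3 + 1; total 4 cycles.
Σ(ℓ_i−1) = 97−4 = 93; sign = (−1)^93 = -1.

-1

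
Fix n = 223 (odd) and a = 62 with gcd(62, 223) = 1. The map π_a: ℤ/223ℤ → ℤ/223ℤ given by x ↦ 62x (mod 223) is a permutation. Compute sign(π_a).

+1

Orbit of 202 under x↦62x: [202, 36, 2, 124, 106, 105, 43]… (length divides ord_223(62)).
π_62 has 3 disjoint cycles with lengths [111, 111, 1] on {0,…,222}.
Σ(ℓ_i−1) = 223−3 = 220; sign = (−1)^220 = +1.
Zolotarev: (62|223) = +1, matching the cycle-count sign.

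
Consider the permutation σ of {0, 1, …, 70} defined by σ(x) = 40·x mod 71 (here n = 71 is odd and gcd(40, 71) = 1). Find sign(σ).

+1

Trace 19: π^k(19) = [19, 50, 12, 54, 30, 64, 4] for k=0..6.
Decompose π into cycles: lengths [35, 35, 1] (3 cycles, including the fixed point 0).
n − c = 71 − 3 = 68; sign = (−1)^68 = +1.
(40|71)_J = +1 (Zolotarev's lemma cross-check).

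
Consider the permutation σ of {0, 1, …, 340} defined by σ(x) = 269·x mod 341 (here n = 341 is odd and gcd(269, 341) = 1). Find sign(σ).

-1

Trace 254: π^k(254) = [254, 126, 135, 169, 108, 67, 291] for k=0..6.
Decompose π into cycles: lengths [30, 30, 30, 30, 30, 30, 30, 30, 30, 30, 30, 5, 5, 1] (14 cycles, including the fixed point 0).
14 cycles on 341: each ℓ→(−1)^(ℓ−1), product (−1)^327 = -1.
The Jacobi symbol (269|341) = -1 (Zolotarev) agrees.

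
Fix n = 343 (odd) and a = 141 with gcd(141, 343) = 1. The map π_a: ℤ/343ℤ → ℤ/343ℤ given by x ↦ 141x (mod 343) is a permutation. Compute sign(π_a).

+1

Trace 29: π^k(29) = [29, 316, 309, 8, 99, 239, 85] for k=0..6.
Decompose π into cycles: lengths [49, 49, 49, 49, 49, 49, 7, 7, 7, 7, 7, 7, 1, 1, 1, 1, 1, 1, 1] (19 cycles, including the fixed point 0).
19 cycles on 343: each ℓ→(−1)^(ℓ−1), product (−1)^324 = +1.
Zolotarev: (141|343) = +1, matching the cycle-count sign.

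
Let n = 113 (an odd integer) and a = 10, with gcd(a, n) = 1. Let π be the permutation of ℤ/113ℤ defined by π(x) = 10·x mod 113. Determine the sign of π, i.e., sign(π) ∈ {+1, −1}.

Orbit of 12 under x↦10x: [12, 7, 70, 22, 107, 53, 78]… (length divides ord_113(10)).
The orbit structure of x ↦ 10x mod 113: 2 orbits of sizes [112, 1].
n − c = 113 − 2 = 111; sign = (−1)^111 = -1.
Check: (10/113) = -1 by Zolotarev.

-1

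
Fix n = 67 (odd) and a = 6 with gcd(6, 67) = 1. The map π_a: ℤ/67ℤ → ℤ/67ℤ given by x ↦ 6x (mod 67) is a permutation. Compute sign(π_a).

+1

Orbit of 60 under x↦6x: [60, 25, 16, 29, 40, 39, 33]… (length divides ord_67(6)).
The orbit structure of x ↦ 6x mod 67: 3 orbits of sizes [33, 33, 1].
3 cycles on 67: each ℓ→(−1)^(ℓ−1), product (−1)^64 = +1.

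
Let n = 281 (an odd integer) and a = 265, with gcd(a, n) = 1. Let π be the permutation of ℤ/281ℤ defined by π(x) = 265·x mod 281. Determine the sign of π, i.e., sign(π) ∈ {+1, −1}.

Trace 231: π^k(231) = [231, 238, 126, 232, 222, 101, 70] for k=0..6.
Decompose π into cycles: lengths [70, 70, 70, 70, 1] (5 cycles, including the fixed point 0).
With 5 cycles on 281 points, sign = (−1)^{281−5} = +1.
Zolotarev: (265|281) = +1, matching the cycle-count sign.

+1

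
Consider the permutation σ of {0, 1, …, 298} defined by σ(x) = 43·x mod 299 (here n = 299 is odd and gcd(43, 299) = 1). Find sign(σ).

-1

Start at x=103: 103 → 243 → 283 → 209 → 17 → 133 → 38 → … (one orbit).
Decompose π into cycles: lengths [66, 66, 66, 66, 22, 6, 6, 1] (8 cycles, including the fixed point 0).
299 − 8 = 291 transpositions; sign(π) = (−1)^291 = -1.
The Jacobi symbol (43|299) = -1 (Zolotarev) agrees.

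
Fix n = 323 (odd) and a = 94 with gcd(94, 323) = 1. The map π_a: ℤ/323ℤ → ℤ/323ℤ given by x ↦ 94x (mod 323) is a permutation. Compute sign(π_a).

Start at x=191: 191 → 189 → 1 → 94 → 115 → 151 → 305 → … (one orbit).
π_94 has 48 disjoint cycles with lengths [8, 8, 8, 8, 8, 8, 8, 8, 8, 8, 8, 8, 8, 8, 8, 8, 8, 8, 8, 8, 8, 8, 8, 8, 8, 8, 8, 8, 8, 8, 8, 8, 8, 8, 8, 8, 8, 8, 2, 2, 2, 2, 2, 2, 2, 2, 2, 1] on {0,…,322}.
Σ(ℓ_i−1) = 323−48 = 275; sign = (−1)^275 = -1.
Zolotarev: (94|323) = -1, matching the cycle-count sign.

-1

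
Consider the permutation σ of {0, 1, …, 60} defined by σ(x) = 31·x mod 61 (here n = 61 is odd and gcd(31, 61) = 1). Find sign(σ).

Start at x=23: 23 → 42 → 21 → 41 → 51 → 56 → 28 → … (one orbit).
Decompose π into cycles: lengths [60, 1] (2 cycles, including the fixed point 0).
With 2 cycles on 61 points, sign = (−1)^{61−2} = -1.
The Jacobi symbol (31|61) = -1 (Zolotarev) agrees.

-1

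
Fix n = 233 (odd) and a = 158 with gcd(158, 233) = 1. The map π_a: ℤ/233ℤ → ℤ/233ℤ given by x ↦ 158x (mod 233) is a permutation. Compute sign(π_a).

-1

Trace 146: π^k(146) = [146, 1, 158, 33, 88, 157, 108] for k=0..6.
π_158 has 2 disjoint cycles with lengths [232, 1] on {0,…,232}.
sign(π) = (−1)^{n − #cycles} = (−1)^{233−2} = (−1)^231 = -1.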